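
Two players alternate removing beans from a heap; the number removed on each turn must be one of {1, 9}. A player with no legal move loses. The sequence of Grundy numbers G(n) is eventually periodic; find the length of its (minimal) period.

G(0) = 0
G(1) = mex{0} = 1
G(2) = mex{1} = 0
G(3) = mex{0} = 1
G(4) = mex{1} = 0
G(5) = mex{0} = 1
G(6) = mex{1} = 0
G(7) = mex{0} = 1
G(8) = mex{1} = 0
G(9) = mex{0,0} = 1
G(10) = mex{1,1} = 0
G(11) = mex{0,0} = 1
G(12) = mex{1,1} = 0
G(13) = mex{0,0} = 1
G(14) = mex{1,1} = 0
G(n+2) = G(n) holds for n = 0,…,8 (a full window of length max(S) = 9), so the sequence is purely periodic with period 2.

2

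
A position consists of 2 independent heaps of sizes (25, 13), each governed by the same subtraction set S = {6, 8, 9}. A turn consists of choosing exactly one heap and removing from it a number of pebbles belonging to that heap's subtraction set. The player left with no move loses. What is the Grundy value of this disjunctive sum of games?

All heaps use S = {6, 8, 9}:
n :  0  1  2  3  4  5  6  7  8  9 10 11 12 13 14 15 16 17 18 19 20 21 22 23 24 25
G :  0  0  0  0  0  0  1  1  1  1  1  1  2  2  2  0  0  0  0  0  0  1  1  1  1  1
Heap A: G(25) = 1.
Heap B: G(13) = 2.
Combined Grundy value = 1 ⊕ 2 = 3.

3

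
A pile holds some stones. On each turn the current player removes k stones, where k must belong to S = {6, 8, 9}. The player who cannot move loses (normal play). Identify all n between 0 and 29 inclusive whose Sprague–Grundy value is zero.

0, 1, 2, 3, 4, 5, 15, 16, 17, 18, 19, 20

G(0) = 0
G(1) = mex{} = 0
G(2) = mex{} = 0
G(3) = mex{} = 0
G(4) = mex{} = 0
G(5) = mex{} = 0
G(6) = mex{0} = 1
G(7) = mex{0} = 1
G(8) = mex{0,0} = 1
G(9) = mex{0,0,0} = 1
G(10) = mex{0,0,0} = 1
G(11) = mex{0,0,0} = 1
G(12) = mex{1,0,0} = 2
G(13) = mex{1,0,0} = 2
G(14) = mex{1,1,0} = 2
G(15) = mex{1,1,1} = 0
G(16) = mex{1,1,1} = 0
G(17) = mex{1,1,1} = 0
G(18) = mex{2,1,1} = 0
G(19) = mex{2,1,1} = 0
G(20) = mex{2,2,1} = 0
G(21) = mex{0,2,2} = 1
G(22) = mex{0,2,2} = 1
G(23) = mex{0,0,2} = 1
G(24) = mex{0,0,0} = 1
G(25) = mex{0,0,0} = 1
G(26) = mex{0,0,0} = 1
G(27) = mex{1,0,0} = 2
G(28) = mex{1,0,0} = 2
G(29) = mex{1,1,0} = 2
P-positions are exactly the n with G(n) = 0.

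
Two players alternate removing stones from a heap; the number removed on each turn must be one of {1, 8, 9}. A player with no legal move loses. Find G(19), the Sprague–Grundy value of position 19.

n :  0  1  2  3  4  5  6  7  8  9 10 11 12 13 14 15 16 17 18 19
G :  0  1  0  1  0  1  0  1  2  3  2  3  2  3  2  3  0  1  0  1

1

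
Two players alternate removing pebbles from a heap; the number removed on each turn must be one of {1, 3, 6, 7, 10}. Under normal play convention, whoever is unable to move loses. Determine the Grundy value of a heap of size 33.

G(0) = 0
G(1) = mex{0} = 1
G(2) = mex{1} = 0
G(3) = mex{0,0} = 1
G(4) = mex{1,1} = 0
G(5) = mex{0,0} = 1
G(6) = mex{1,1,0} = 2
G(7) = mex{2,0,1,0} = 3
G(8) = mex{3,1,0,1} = 2
G(9) = mex{2,2,1,0} = 3
G(10) = mex{3,3,0,1,0} = 2
G(11) = mex{2,2,1,0,1} = 3
G(12) = mex{3,3,2,1,0} = 4
G(13) = mex{4,2,3,2,1} = 0
G(14) = mex{0,3,2,3,0} = 1
G(15) = mex{1,4,3,2,1} = 0
G(16) = mex{0,0,2,3,2} = 1
G(17) = mex{1,1,3,2,3} = 0
G(18) = mex{0,0,4,3,2} = 1
G(19) = mex{1,1,0,4,3} = 2
G(20) = mex{2,0,1,0,2} = 3
G(21) = mex{3,1,0,1,3} = 2
G(22) = mex{2,2,1,0,4} = 3
G(23) = mex{3,3,0,1,0} = 2
G(24) = mex{2,2,1,0,1} = 3
G(25) = mex{3,3,2,1,0} = 4
G(26) = mex{4,2,3,2,1} = 0
G(27) = mex{0,3,2,3,0} = 1
G(28) = mex{1,4,3,2,1} = 0
G(29) = mex{0,0,2,3,2} = 1
G(30) = mex{1,1,3,2,3} = 0
G(31) = mex{0,0,4,3,2} = 1
G(32) = mex{1,1,0,4,3} = 2
G(33) = mex{2,0,1,0,2} = 3

3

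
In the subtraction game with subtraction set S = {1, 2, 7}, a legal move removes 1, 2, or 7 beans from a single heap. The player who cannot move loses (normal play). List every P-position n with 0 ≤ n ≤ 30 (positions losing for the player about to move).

G(0) = 0
G(1) = mex{0} = 1
G(2) = mex{1,0} = 2
G(3) = mex{2,1} = 0
G(4) = mex{0,2} = 1
G(5) = mex{1,0} = 2
G(6) = mex{2,1} = 0
G(7) = mex{0,2,0} = 1
G(8) = mex{1,0,1} = 2
G(9) = mex{2,1,2} = 0
G(10) = mex{0,2,0} = 1
G(11) = mex{1,0,1} = 2
G(12) = mex{2,1,2} = 0
G(13) = mex{0,2,0} = 1
G(14) = mex{1,0,1} = 2
G(15) = mex{2,1,2} = 0
G(16) = mex{0,2,0} = 1
G(17) = mex{1,0,1} = 2
G(18) = mex{2,1,2} = 0
G(19) = mex{0,2,0} = 1
G(20) = mex{1,0,1} = 2
G(21) = mex{2,1,2} = 0
G(22) = mex{0,2,0} = 1
G(23) = mex{1,0,1} = 2
G(24) = mex{2,1,2} = 0
G(25) = mex{0,2,0} = 1
G(26) = mex{1,0,1} = 2
G(27) = mex{2,1,2} = 0
G(28) = mex{0,2,0} = 1
G(29) = mex{1,0,1} = 2
G(30) = mex{2,1,2} = 0
P-positions are exactly the n with G(n) = 0.

0, 3, 6, 9, 12, 15, 18, 21, 24, 27, 30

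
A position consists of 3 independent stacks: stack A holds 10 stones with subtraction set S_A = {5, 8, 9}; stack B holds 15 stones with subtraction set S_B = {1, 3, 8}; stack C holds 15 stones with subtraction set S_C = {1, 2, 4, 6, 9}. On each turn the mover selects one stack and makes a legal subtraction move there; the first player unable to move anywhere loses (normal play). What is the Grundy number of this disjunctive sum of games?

6

Stack A, S = {5, 8, 9}:
n :  0  1  2  3  4  5  6  7  8  9 10
G :  0  0  0  0  0  1  1  1  1  1  2
G_A(10) = 2.
Stack B, S = {1, 3, 8}:
G(0) = 0
G(1) = mex{0} = 1
G(2) = mex{1} = 0
G(3) = mex{0,0} = 1
G(4) = mex{1,1} = 0
G(5) = mex{0,0} = 1
G(6) = mex{1,1} = 0
G(7) = mex{0,0} = 1
G(8) = mex{1,1,0} = 2
G(9) = mex{2,0,1} = 3
G(10) = mex{3,1,0} = 2
G(11) = mex{2,2,1} = 0
G(12) = mex{0,3,0} = 1
G(13) = mex{1,2,1} = 0
G(14) = mex{0,0,0} = 1
G(15) = mex{1,1,1} = 0
G_B(15) = 0.
Stack C, S = {1, 2, 4, 6, 9}:
G(0) = 0
G(1) = mex{0} = 1
G(2) = mex{1,0} = 2
G(3) = mex{2,1} = 0
G(4) = mex{0,2,0} = 1
G(5) = mex{1,0,1} = 2
G(6) = mex{2,1,2,0} = 3
G(7) = mex{3,2,0,1} = 4
G(8) = mex{4,3,1,2} = 0
G(9) = mex{0,4,2,0,0} = 1
G(10) = mex{1,0,3,1,1} = 2
G(11) = mex{2,1,4,2,2} = 0
G(12) = mex{0,2,0,3,0} = 1
G(13) = mex{1,0,1,4,1} = 2
G(14) = mex{2,1,2,0,2} = 3
G(15) = mex{3,2,0,1,3} = 4
G_C(15) = 4.
Combined Grundy value = 2 ⊕ 0 ⊕ 4 = 6.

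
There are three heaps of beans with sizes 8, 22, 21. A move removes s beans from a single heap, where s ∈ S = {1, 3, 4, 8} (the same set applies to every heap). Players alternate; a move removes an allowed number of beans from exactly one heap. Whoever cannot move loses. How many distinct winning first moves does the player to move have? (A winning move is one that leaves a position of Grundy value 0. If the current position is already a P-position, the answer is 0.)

0

All heaps use S = {1, 3, 4, 8}:
G(0) = 0
G(1) = mex{0} = 1
G(2) = mex{1} = 0
G(3) = mex{0,0} = 1
G(4) = mex{1,1,0} = 2
G(5) = mex{2,0,1} = 3
G(6) = mex{3,1,0} = 2
G(7) = mex{2,2,1} = 0
G(8) = mex{0,3,2,0} = 1
G(9) = mex{1,2,3,1} = 0
G(10) = mex{0,0,2,0} = 1
G(11) = mex{1,1,0,1} = 2
G(12) = mex{2,0,1,2} = 3
G(13) = mex{3,1,0,3} = 2
G(14) = mex{2,2,1,2} = 0
G(15) = mex{0,3,2,0} = 1
G(16) = mex{1,2,3,1} = 0
G(17) = mex{0,0,2,0} = 1
G(18) = mex{1,1,0,1} = 2
G(19) = mex{2,0,1,2} = 3
G(20) = mex{3,1,0,3} = 2
G(21) = mex{2,2,1,2} = 0
G(22) = mex{0,3,2,0} = 1
Heap A: G(8) = 1.
Heap B: G(22) = 1.
Heap C: G(21) = 0.
Combined Grundy value = 1 ⊕ 1 ⊕ 0 = 0.
A winning move leaves total XOR = 0, i.e. changes one component's Grundy value g to g ⊕ X where X is the current total.
Heap A: target g' = 1⊕0 = 1, but every legal move changes the Grundy value (mex property), so 0 moves.
Heap B: target g' = 1⊕0 = 1, but every legal move changes the Grundy value (mex property), so 0 moves.
Heap C: target g' = 0⊕0 = 0, but every legal move changes the Grundy value (mex property), so 0 moves.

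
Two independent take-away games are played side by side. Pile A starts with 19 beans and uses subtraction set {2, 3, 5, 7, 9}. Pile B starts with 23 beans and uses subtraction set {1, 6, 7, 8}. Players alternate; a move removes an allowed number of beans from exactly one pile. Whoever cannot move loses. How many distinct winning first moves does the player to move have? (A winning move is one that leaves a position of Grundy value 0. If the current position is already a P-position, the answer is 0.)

Pile A, S = {2, 3, 5, 7, 9}:
n :  0  1  2  3  4  5  6  7  8  9 10 11 12 13 14 15 16 17 18 19
G :  0  0  1  1  2  2  3  3  4  4  5  0  0  1  1  2  2  3  3  4
G_A(19) = 4.
Pile B, S = {1, 6, 7, 8}:
G(0) = 0
G(1) = mex{0} = 1
G(2) = mex{1} = 0
G(3) = mex{0} = 1
G(4) = mex{1} = 0
G(5) = mex{0} = 1
G(6) = mex{1,0} = 2
G(7) = mex{2,1,0} = 3
G(8) = mex{3,0,1,0} = 2
G(9) = mex{2,1,0,1} = 3
G(10) = mex{3,0,1,0} = 2
G(11) = mex{2,1,0,1} = 3
G(12) = mex{3,2,1,0} = 4
G(13) = mex{4,3,2,1} = 0
G(14) = mex{0,2,3,2} = 1
G(15) = mex{1,3,2,3} = 0
G(16) = mex{0,2,3,2} = 1
G(17) = mex{1,3,2,3} = 0
G(18) = mex{0,4,3,2} = 1
G(19) = mex{1,0,4,3} = 2
G(20) = mex{2,1,0,4} = 3
G(21) = mex{3,0,1,0} = 2
G(22) = mex{2,1,0,1} = 3
G(23) = mex{3,0,1,0} = 2
G_B(23) = 2.
Combined Grundy value = 4 ⊕ 2 = 6.
A winning move leaves total XOR = 0, i.e. changes one component's Grundy value g to g ⊕ X where X is the current total.
Pile A: need g' = 4⊕6 = 2. Options: 19−2→G=3, 19−3→G=2, 19−5→G=1, 19−7→G=0, 19−9→G=5. Hits: 1.
Pile B: need g' = 2⊕6 = 4. Options: 23−1→G=3, 23−6→G=0, 23−7→G=1, 23−8→G=0. Hits: 0.

1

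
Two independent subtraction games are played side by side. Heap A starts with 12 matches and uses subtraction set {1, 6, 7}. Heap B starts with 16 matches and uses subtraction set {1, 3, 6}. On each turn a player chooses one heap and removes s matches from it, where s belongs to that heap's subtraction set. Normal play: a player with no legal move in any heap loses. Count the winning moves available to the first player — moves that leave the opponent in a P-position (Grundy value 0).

Heap A, S = {1, 6, 7}:
n :  0  1  2  3  4  5  6  7  8  9 10 11 12
G :  0  1  0  1  0  1  2  3  2  3  2  3  0
G_A(12) = 0.
Heap B, S = {1, 3, 6}:
G(0) = 0
G(1) = mex{0} = 1
G(2) = mex{1} = 0
G(3) = mex{0,0} = 1
G(4) = mex{1,1} = 0
G(5) = mex{0,0} = 1
G(6) = mex{1,1,0} = 2
G(7) = mex{2,0,1} = 3
G(8) = mex{3,1,0} = 2
G(9) = mex{2,2,1} = 0
G(10) = mex{0,3,0} = 1
G(11) = mex{1,2,1} = 0
G(12) = mex{0,0,2} = 1
G(13) = mex{1,1,3} = 0
G(14) = mex{0,0,2} = 1
G(15) = mex{1,1,0} = 2
G(16) = mex{2,0,1} = 3
G_B(16) = 3.
Combined Grundy value = 0 ⊕ 3 = 3.
A winning move leaves total XOR = 0, i.e. changes one component's Grundy value g to g ⊕ X where X is the current total.
Heap A: need g' = 0⊕3 = 3. Options: 12−1→G=3, 12−6→G=2, 12−7→G=1. Hits: 1.
Heap B: need g' = 3⊕3 = 0. Options: 16−1→G=2, 16−3→G=0, 16−6→G=1. Hits: 1.

2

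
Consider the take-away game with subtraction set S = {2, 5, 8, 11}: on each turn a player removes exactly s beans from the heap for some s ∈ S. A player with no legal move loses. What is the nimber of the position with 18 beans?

2

n :  0  1  2  3  4  5  6  7  8  9 10 11 12 13 14 15 16 17 18
G :  0  0  1  1  0  2  1  0  2  1  0  2  1  0  0  1  1  0  2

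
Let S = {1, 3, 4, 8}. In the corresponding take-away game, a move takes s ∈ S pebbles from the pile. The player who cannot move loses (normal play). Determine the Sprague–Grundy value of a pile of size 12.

3

n :  0  1  2  3  4  5  6  7  8  9 10 11 12
G :  0  1  0  1  2  3  2  0  1  0  1  2  3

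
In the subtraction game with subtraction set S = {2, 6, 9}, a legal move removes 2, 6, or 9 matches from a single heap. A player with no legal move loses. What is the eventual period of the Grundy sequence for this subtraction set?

G(0) = 0
G(1) = mex{} = 0
G(2) = mex{0} = 1
G(3) = mex{0} = 1
G(4) = mex{1} = 0
G(5) = mex{1} = 0
G(6) = mex{0,0} = 1
G(7) = mex{0,0} = 1
G(8) = mex{1,1} = 0
G(9) = mex{1,1,0} = 2
G(10) = mex{0,0,0} = 1
G(11) = mex{2,0,1} = 3
G(12) = mex{1,1,1} = 0
G(13) = mex{3,1,0} = 2
G(14) = mex{0,0,0} = 1
G(15) = mex{2,2,1} = 0
G(16) = mex{1,1,1} = 0
G(17) = mex{0,3,0} = 1
G(18) = mex{0,0,2} = 1
G(19) = mex{1,2,1} = 0
G(20) = mex{1,1,3} = 0
G(21) = mex{0,0,0} = 1
G(22) = mex{0,0,2} = 1
G(23) = mex{1,1,1} = 0
G(24) = mex{1,1,0} = 2
G(25) = mex{0,0,0} = 1
G(26) = mex{2,0,1} = 3
G(27) = mex{1,1,1} = 0
G(28) = mex{3,1,0} = 2
G(29) = mex{0,0,0} = 1
G(30) = mex{2,2,1} = 0
G(31) = mex{1,1,1} = 0
G(n+15) = G(n) holds for n = 0,…,8 (a full window of length max(S) = 9), so the sequence is purely periodic with period 15.

15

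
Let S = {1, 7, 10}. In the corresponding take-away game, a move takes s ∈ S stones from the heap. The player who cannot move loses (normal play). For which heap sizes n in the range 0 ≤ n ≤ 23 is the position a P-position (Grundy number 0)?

n :  0  1  2  3  4  5  6  7  8  9 10 11 12 13 14 15 16 17 18 19 20 21 22 23
G :  0  1  0  1  0  1  0  1  0  1  2  3  2  3  2  3  2  0  1  0  1  0  1  0
P-positions are exactly the n with G(n) = 0.

0, 2, 4, 6, 8, 17, 19, 21, 23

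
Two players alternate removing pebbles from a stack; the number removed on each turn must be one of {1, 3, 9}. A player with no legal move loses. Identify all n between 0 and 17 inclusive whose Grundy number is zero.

0, 2, 4, 6, 8, 10, 12, 14, 16

G(0) = 0
G(1) = mex{0} = 1
G(2) = mex{1} = 0
G(3) = mex{0,0} = 1
G(4) = mex{1,1} = 0
G(5) = mex{0,0} = 1
G(6) = mex{1,1} = 0
G(7) = mex{0,0} = 1
G(8) = mex{1,1} = 0
G(9) = mex{0,0,0} = 1
G(10) = mex{1,1,1} = 0
G(11) = mex{0,0,0} = 1
G(12) = mex{1,1,1} = 0
G(13) = mex{0,0,0} = 1
G(14) = mex{1,1,1} = 0
G(15) = mex{0,0,0} = 1
G(16) = mex{1,1,1} = 0
G(17) = mex{0,0,0} = 1
P-positions are exactly the n with G(n) = 0.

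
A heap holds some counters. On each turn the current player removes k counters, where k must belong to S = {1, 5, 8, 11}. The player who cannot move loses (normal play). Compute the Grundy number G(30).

2

n :  0  1  2  3  4  5  6  7  8  9 10 11 12 13 14 15 16 17 18 19 20 21 22 23 24 25 26 27 28 29 30
G :  0  1  0  1  0  1  0  1  2  3  2  3  2  3  2  3  0  1  0  1  0  1  0  1  2  3  2  3  2  3  2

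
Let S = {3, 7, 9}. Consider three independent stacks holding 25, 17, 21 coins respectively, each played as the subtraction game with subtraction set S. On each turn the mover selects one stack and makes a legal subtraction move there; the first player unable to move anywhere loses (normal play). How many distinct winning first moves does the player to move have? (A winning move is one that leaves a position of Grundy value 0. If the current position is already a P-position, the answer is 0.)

All stacks use S = {3, 7, 9}:
n :  0  1  2  3  4  5  6  7  8  9 10 11 12 13 14 15 16 17 18 19 20 21 22 23 24 25
G :  0  0  0  1  1  1  0  2  2  1  3  3  0  2  0  1  0  1  0  1  0  1  0  1  0  1
Stack A: G(25) = 1.
Stack B: G(17) = 1.
Stack C: G(21) = 1.
Combined Grundy value = 1 ⊕ 1 ⊕ 1 = 1.
A winning move leaves total XOR = 0, i.e. changes one component's Grundy value g to g ⊕ X where X is the current total.
Stack A: need g' = 1⊕1 = 0. Options: 25−3→G=0, 25−7→G=0, 25−9→G=0. Hits: 3.
Stack B: need g' = 1⊕1 = 0. Options: 17−3→G=0, 17−7→G=3, 17−9→G=2. Hits: 1.
Stack C: need g' = 1⊕1 = 0. Options: 21−3→G=0, 21−7→G=0, 21−9→G=0. Hits: 3.

7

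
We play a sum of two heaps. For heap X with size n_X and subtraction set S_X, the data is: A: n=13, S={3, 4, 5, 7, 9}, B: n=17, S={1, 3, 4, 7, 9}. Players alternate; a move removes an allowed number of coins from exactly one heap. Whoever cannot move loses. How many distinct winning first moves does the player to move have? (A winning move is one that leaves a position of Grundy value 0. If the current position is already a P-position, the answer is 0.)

Heap A, S = {3, 4, 5, 7, 9}:
n :  0  1  2  3  4  5  6  7  8  9 10 11 12 13
G :  0  0  0  1  1  1  2  2  2  3  3  3  0  0
G_A(13) = 0.
Heap B, S = {1, 3, 4, 7, 9}:
G(0) = 0
G(1) = mex{0} = 1
G(2) = mex{1} = 0
G(3) = mex{0,0} = 1
G(4) = mex{1,1,0} = 2
G(5) = mex{2,0,1} = 3
G(6) = mex{3,1,0} = 2
G(7) = mex{2,2,1,0} = 3
G(8) = mex{3,3,2,1} = 0
G(9) = mex{0,2,3,0,0} = 1
G(10) = mex{1,3,2,1,1} = 0
G(11) = mex{0,0,3,2,0} = 1
G(12) = mex{1,1,0,3,1} = 2
G(13) = mex{2,0,1,2,2} = 3
G(14) = mex{3,1,0,3,3} = 2
G(15) = mex{2,2,1,0,2} = 3
G(16) = mex{3,3,2,1,3} = 0
G(17) = mex{0,2,3,0,0} = 1
G_B(17) = 1.
Combined Grundy value = 0 ⊕ 1 = 1.
A winning move leaves total XOR = 0, i.e. changes one component's Grundy value g to g ⊕ X where X is the current total.
Heap A: need g' = 0⊕1 = 1. Options: 13−3→G=3, 13−4→G=3, 13−5→G=2, 13−7→G=2, 13−9→G=1. Hits: 1.
Heap B: need g' = 1⊕1 = 0. Options: 17−1→G=0, 17−3→G=2, 17−4→G=3, 17−7→G=0, 17−9→G=0. Hits: 3.

4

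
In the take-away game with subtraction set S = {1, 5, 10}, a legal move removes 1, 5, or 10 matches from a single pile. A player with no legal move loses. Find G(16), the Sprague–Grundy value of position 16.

n :  0  1  2  3  4  5  6  7  8  9 10 11 12 13 14 15 16
G :  0  1  0  1  0  1  0  1  0  1  2  3  2  3  2  0  1

1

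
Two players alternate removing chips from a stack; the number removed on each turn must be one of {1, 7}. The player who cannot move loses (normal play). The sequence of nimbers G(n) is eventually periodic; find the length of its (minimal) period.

2

G(0) = 0
G(1) = mex{0} = 1
G(2) = mex{1} = 0
G(3) = mex{0} = 1
G(4) = mex{1} = 0
G(5) = mex{0} = 1
G(6) = mex{1} = 0
G(7) = mex{0,0} = 1
G(8) = mex{1,1} = 0
G(9) = mex{0,0} = 1
G(10) = mex{1,1} = 0
G(11) = mex{0,0} = 1
G(12) = mex{1,1} = 0
G(13) = mex{0,0} = 1
G(14) = mex{1,1} = 0
G(n+2) = G(n) holds for n = 0,…,6 (a full window of length max(S) = 7), so the sequence is purely periodic with period 2.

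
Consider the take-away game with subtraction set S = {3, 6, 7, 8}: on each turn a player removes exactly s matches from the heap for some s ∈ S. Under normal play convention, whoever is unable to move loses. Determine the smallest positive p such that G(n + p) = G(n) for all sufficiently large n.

n :  0  1  2  3  4  5  6  7  8  9 10 11 12 13 14 15 16 17 18 19 20 21 22 23
G :  0  0  0  1  1  1  2  2  2  3  3  0  0  0  1  1  1  2  2  2  3  3  0  0
G(n+11) = G(n) holds for n = 0,…,7 (a full window of length max(S) = 8), so the sequence is purely periodic with period 11.

11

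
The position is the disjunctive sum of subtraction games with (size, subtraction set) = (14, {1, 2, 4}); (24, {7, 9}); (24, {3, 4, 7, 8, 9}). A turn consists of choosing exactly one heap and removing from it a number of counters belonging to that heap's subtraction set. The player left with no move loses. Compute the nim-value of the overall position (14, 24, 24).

3

Heap A, S = {1, 2, 4}:
G(0) = 0
G(1) = mex{0} = 1
G(2) = mex{1,0} = 2
G(3) = mex{2,1} = 0
G(4) = mex{0,2,0} = 1
G(5) = mex{1,0,1} = 2
G(6) = mex{2,1,2} = 0
G(7) = mex{0,2,0} = 1
G(8) = mex{1,0,1} = 2
G(9) = mex{2,1,2} = 0
G(10) = mex{0,2,0} = 1
G(11) = mex{1,0,1} = 2
G(12) = mex{2,1,2} = 0
G(13) = mex{0,2,0} = 1
G(14) = mex{1,0,1} = 2
G_A(14) = 2.
Heap B, S = {7, 9}:
G(0) = 0
G(1) = mex{} = 0
G(2) = mex{} = 0
G(3) = mex{} = 0
G(4) = mex{} = 0
G(5) = mex{} = 0
G(6) = mex{} = 0
G(7) = mex{0} = 1
G(8) = mex{0} = 1
G(9) = mex{0,0} = 1
G(10) = mex{0,0} = 1
G(11) = mex{0,0} = 1
G(12) = mex{0,0} = 1
G(13) = mex{0,0} = 1
G(14) = mex{1,0} = 2
G(15) = mex{1,0} = 2
G(16) = mex{1,1} = 0
G(17) = mex{1,1} = 0
G(18) = mex{1,1} = 0
G(19) = mex{1,1} = 0
G(20) = mex{1,1} = 0
G(21) = mex{2,1} = 0
G(22) = mex{2,1} = 0
G(23) = mex{0,2} = 1
G(24) = mex{0,2} = 1
G_B(24) = 1.
Heap C, S = {3, 4, 7, 8, 9}:
G(0) = 0
G(1) = mex{} = 0
G(2) = mex{} = 0
G(3) = mex{0} = 1
G(4) = mex{0,0} = 1
G(5) = mex{0,0} = 1
G(6) = mex{1,0} = 2
G(7) = mex{1,1,0} = 2
G(8) = mex{1,1,0,0} = 2
G(9) = mex{2,1,0,0,0} = 3
G(10) = mex{2,2,1,0,0} = 3
G(11) = mex{2,2,1,1,0} = 3
G(12) = mex{3,2,1,1,1} = 0
G(13) = mex{3,3,2,1,1} = 0
G(14) = mex{3,3,2,2,1} = 0
G(15) = mex{0,3,2,2,2} = 1
G(16) = mex{0,0,3,2,2} = 1
G(17) = mex{0,0,3,3,2} = 1
G(18) = mex{1,0,3,3,3} = 2
G(19) = mex{1,1,0,3,3} = 2
G(20) = mex{1,1,0,0,3} = 2
G(21) = mex{2,1,0,0,0} = 3
G(22) = mex{2,2,1,0,0} = 3
G(23) = mex{2,2,1,1,0} = 3
G(24) = mex{3,2,1,1,1} = 0
G_C(24) = 0.
Combined Grundy value = 2 ⊕ 1 ⊕ 0 = 3.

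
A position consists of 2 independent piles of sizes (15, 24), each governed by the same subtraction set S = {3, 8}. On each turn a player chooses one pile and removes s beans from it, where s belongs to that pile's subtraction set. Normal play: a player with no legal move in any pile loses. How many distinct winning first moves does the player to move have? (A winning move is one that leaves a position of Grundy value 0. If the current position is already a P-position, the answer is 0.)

4

All piles use S = {3, 8}:
n :  0  1  2  3  4  5  6  7  8  9 10 11 12 13 14 15 16 17 18 19 20 21 22 23 24
G :  0  0  0  1  1  1  0  0  2  1  1  0  0  0  1  1  1  0  0  2  1  1  0  0  0
Pile A: G(15) = 1.
Pile B: G(24) = 0.
Combined Grundy value = 1 ⊕ 0 = 1.
A winning move leaves total XOR = 0, i.e. changes one component's Grundy value g to g ⊕ X where X is the current total.
Pile A: need g' = 1⊕1 = 0. Options: 15−3→G=0, 15−8→G=0. Hits: 2.
Pile B: need g' = 0⊕1 = 1. Options: 24−3→G=1, 24−8→G=1. Hits: 2.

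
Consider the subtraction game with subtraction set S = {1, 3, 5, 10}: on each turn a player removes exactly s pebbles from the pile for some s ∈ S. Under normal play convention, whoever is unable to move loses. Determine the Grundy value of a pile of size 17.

G(0) = 0
G(1) = mex{0} = 1
G(2) = mex{1} = 0
G(3) = mex{0,0} = 1
G(4) = mex{1,1} = 0
G(5) = mex{0,0,0} = 1
G(6) = mex{1,1,1} = 0
G(7) = mex{0,0,0} = 1
G(8) = mex{1,1,1} = 0
G(9) = mex{0,0,0} = 1
G(10) = mex{1,1,1,0} = 2
G(11) = mex{2,0,0,1} = 3
G(12) = mex{3,1,1,0} = 2
G(13) = mex{2,2,0,1} = 3
G(14) = mex{3,3,1,0} = 2
G(15) = mex{2,2,2,1} = 0
G(16) = mex{0,3,3,0} = 1
G(17) = mex{1,2,2,1} = 0

0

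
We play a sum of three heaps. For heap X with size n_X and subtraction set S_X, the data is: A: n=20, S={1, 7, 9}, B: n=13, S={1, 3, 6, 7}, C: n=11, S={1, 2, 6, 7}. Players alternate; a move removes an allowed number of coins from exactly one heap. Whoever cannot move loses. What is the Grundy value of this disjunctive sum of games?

1

Heap A, S = {1, 7, 9}:
G(0) = 0
G(1) = mex{0} = 1
G(2) = mex{1} = 0
G(3) = mex{0} = 1
G(4) = mex{1} = 0
G(5) = mex{0} = 1
G(6) = mex{1} = 0
G(7) = mex{0,0} = 1
G(8) = mex{1,1} = 0
G(9) = mex{0,0,0} = 1
G(10) = mex{1,1,1} = 0
G(11) = mex{0,0,0} = 1
G(12) = mex{1,1,1} = 0
G(13) = mex{0,0,0} = 1
G(14) = mex{1,1,1} = 0
G(15) = mex{0,0,0} = 1
G(16) = mex{1,1,1} = 0
G(17) = mex{0,0,0} = 1
G(18) = mex{1,1,1} = 0
G(19) = mex{0,0,0} = 1
G(20) = mex{1,1,1} = 0
G_A(20) = 0.
Heap B, S = {1, 3, 6, 7}:
n :  0  1  2  3  4  5  6  7  8  9 10 11 12 13
G :  0  1  0  1  0  1  2  3  2  3  2  3  0  1
G_B(13) = 1.
Heap C, S = {1, 2, 6, 7}:
n :  0  1  2  3  4  5  6  7  8  9 10 11
G :  0  1  2  0  1  2  3  4  0  1  2  0
G_C(11) = 0.
Combined Grundy value = 0 ⊕ 1 ⊕ 0 = 1.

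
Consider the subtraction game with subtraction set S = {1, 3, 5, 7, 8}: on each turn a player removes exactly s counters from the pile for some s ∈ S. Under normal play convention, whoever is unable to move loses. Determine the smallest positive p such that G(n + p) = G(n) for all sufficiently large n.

n :  0  1  2  3  4  5  6  7  8  9 10 11 12 13 14 15 16 17 18 19 20 21 22 23 24 25 26 27 28 29 30 31
G :  0  1  0  1  0  1  0  1  2  3  2  3  2  3  2  0  1  0  1  0  1  0  1  2  3  2  3  2  3  2  0  1
G(n+15) = G(n) holds for n = 0,…,7 (a full window of length max(S) = 8), so the sequence is purely periodic with period 15.

15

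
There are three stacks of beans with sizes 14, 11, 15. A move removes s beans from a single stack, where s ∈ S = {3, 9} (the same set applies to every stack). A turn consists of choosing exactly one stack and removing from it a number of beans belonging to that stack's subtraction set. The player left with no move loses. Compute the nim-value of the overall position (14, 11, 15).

0

All stacks use S = {3, 9}:
n :  0  1  2  3  4  5  6  7  8  9 10 11 12 13 14 15
G :  0  0  0  1  1  1  0  0  0  1  1  1  0  0  0  1
Stack A: G(14) = 0.
Stack B: G(11) = 1.
Stack C: G(15) = 1.
Combined Grundy value = 0 ⊕ 1 ⊕ 1 = 0.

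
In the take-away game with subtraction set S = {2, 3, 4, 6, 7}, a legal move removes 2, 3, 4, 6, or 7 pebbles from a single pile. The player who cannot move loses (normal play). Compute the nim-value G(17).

4

n :  0  1  2  3  4  5  6  7  8  9 10 11 12 13 14 15 16 17
G :  0  0  1  1  2  2  3  3  4  0  0  1  1  2  2  3  3  4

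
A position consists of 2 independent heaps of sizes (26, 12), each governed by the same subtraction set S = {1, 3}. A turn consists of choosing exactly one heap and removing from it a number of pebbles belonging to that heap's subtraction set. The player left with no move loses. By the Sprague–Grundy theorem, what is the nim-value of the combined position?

0

All heaps use S = {1, 3}:
G(0) = 0
G(1) = mex{0} = 1
G(2) = mex{1} = 0
G(3) = mex{0,0} = 1
G(4) = mex{1,1} = 0
G(5) = mex{0,0} = 1
G(6) = mex{1,1} = 0
G(7) = mex{0,0} = 1
G(8) = mex{1,1} = 0
G(9) = mex{0,0} = 1
G(10) = mex{1,1} = 0
G(11) = mex{0,0} = 1
G(12) = mex{1,1} = 0
G(13) = mex{0,0} = 1
G(14) = mex{1,1} = 0
G(15) = mex{0,0} = 1
G(16) = mex{1,1} = 0
G(17) = mex{0,0} = 1
G(18) = mex{1,1} = 0
G(19) = mex{0,0} = 1
G(20) = mex{1,1} = 0
G(21) = mex{0,0} = 1
G(22) = mex{1,1} = 0
G(23) = mex{0,0} = 1
G(24) = mex{1,1} = 0
G(25) = mex{0,0} = 1
G(26) = mex{1,1} = 0
Heap A: G(26) = 0.
Heap B: G(12) = 0.
Combined Grundy value = 0 ⊕ 0 = 0.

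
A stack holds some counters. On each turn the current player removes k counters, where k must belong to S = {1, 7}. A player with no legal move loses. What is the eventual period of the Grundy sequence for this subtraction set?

2

n :  0  1  2  3  4  5  6  7  8  9 10 11 12 13 14
G :  0  1  0  1  0  1  0  1  0  1  0  1  0  1  0
G(n+2) = G(n) holds for n = 0,…,6 (a full window of length max(S) = 7), so the sequence is purely periodic with period 2.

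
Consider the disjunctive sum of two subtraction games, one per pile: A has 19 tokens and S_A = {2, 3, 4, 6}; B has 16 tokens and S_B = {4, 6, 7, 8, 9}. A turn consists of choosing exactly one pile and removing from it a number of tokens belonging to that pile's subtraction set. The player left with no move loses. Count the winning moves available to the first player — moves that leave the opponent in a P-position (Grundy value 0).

3

Pile A, S = {2, 3, 4, 6}:
G(0) = 0
G(1) = mex{} = 0
G(2) = mex{0} = 1
G(3) = mex{0,0} = 1
G(4) = mex{1,0,0} = 2
G(5) = mex{1,1,0} = 2
G(6) = mex{2,1,1,0} = 3
G(7) = mex{2,2,1,0} = 3
G(8) = mex{3,2,2,1} = 0
G(9) = mex{3,3,2,1} = 0
G(10) = mex{0,3,3,2} = 1
G(11) = mex{0,0,3,2} = 1
G(12) = mex{1,0,0,3} = 2
G(13) = mex{1,1,0,3} = 2
G(14) = mex{2,1,1,0} = 3
G(15) = mex{2,2,1,0} = 3
G(16) = mex{3,2,2,1} = 0
G(17) = mex{3,3,2,1} = 0
G(18) = mex{0,3,3,2} = 1
G(19) = mex{0,0,3,2} = 1
G_A(19) = 1.
Pile B, S = {4, 6, 7, 8, 9}:
n :  0  1  2  3  4  5  6  7  8  9 10 11 12 13 14 15 16
G :  0  0  0  0  1  1  1  1  2  2  2  2  3  0  0  0  0
G_B(16) = 0.
Combined Grundy value = 1 ⊕ 0 = 1.
A winning move leaves total XOR = 0, i.e. changes one component's Grundy value g to g ⊕ X where X is the current total.
Pile A: need g' = 1⊕1 = 0. Options: 19−2→G=0, 19−3→G=0, 19−4→G=3, 19−6→G=2. Hits: 2.
Pile B: need g' = 0⊕1 = 1. Options: 16−4→G=3, 16−6→G=2, 16−7→G=2, 16−8→G=2, 16−9→G=1. Hits: 1.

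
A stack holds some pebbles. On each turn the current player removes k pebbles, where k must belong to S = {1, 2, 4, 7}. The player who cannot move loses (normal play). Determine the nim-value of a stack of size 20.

n :  0  1  2  3  4  5  6  7  8  9 10 11 12 13 14 15 16 17 18 19 20
G :  0  1  2  0  1  2  0  1  2  0  1  2  0  1  2  0  1  2  0  1  2

2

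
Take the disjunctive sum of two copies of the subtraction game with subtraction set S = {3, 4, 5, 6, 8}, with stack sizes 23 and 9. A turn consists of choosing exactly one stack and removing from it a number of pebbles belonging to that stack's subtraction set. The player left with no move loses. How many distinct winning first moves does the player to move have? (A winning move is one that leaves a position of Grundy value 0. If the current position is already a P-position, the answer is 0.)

All stacks use S = {3, 4, 5, 6, 8}:
G(0) = 0
G(1) = mex{} = 0
G(2) = mex{} = 0
G(3) = mex{0} = 1
G(4) = mex{0,0} = 1
G(5) = mex{0,0,0} = 1
G(6) = mex{1,0,0,0} = 2
G(7) = mex{1,1,0,0} = 2
G(8) = mex{1,1,1,0,0} = 2
G(9) = mex{2,1,1,1,0} = 3
G(10) = mex{2,2,1,1,0} = 3
G(11) = mex{2,2,2,1,1} = 0
G(12) = mex{3,2,2,2,1} = 0
G(13) = mex{3,3,2,2,1} = 0
G(14) = mex{0,3,3,2,2} = 1
G(15) = mex{0,0,3,3,2} = 1
G(16) = mex{0,0,0,3,2} = 1
G(17) = mex{1,0,0,0,3} = 2
G(18) = mex{1,1,0,0,3} = 2
G(19) = mex{1,1,1,0,0} = 2
G(20) = mex{2,1,1,1,0} = 3
G(21) = mex{2,2,1,1,0} = 3
G(22) = mex{2,2,2,1,1} = 0
G(23) = mex{3,2,2,2,1} = 0
Stack A: G(23) = 0.
Stack B: G(9) = 3.
Combined Grundy value = 0 ⊕ 3 = 3.
A winning move leaves total XOR = 0, i.e. changes one component's Grundy value g to g ⊕ X where X is the current total.
Stack A: need g' = 0⊕3 = 3. Options: 23−3→G=3, 23−4→G=2, 23−5→G=2, 23−6→G=2, 23−8→G=1. Hits: 1.
Stack B: need g' = 3⊕3 = 0. Options: 9−3→G=2, 9−4→G=1, 9−5→G=1, 9−6→G=1, 9−8→G=0. Hits: 1.

2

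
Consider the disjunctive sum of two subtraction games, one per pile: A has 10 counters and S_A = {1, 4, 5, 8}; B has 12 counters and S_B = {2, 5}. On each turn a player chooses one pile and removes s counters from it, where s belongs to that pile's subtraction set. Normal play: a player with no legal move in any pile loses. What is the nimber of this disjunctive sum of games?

3

Pile A, S = {1, 4, 5, 8}:
G(0) = 0
G(1) = mex{0} = 1
G(2) = mex{1} = 0
G(3) = mex{0} = 1
G(4) = mex{1,0} = 2
G(5) = mex{2,1,0} = 3
G(6) = mex{3,0,1} = 2
G(7) = mex{2,1,0} = 3
G(8) = mex{3,2,1,0} = 4
G(9) = mex{4,3,2,1} = 0
G(10) = mex{0,2,3,0} = 1
G_A(10) = 1.
Pile B, S = {2, 5}:
G(0) = 0
G(1) = mex{} = 0
G(2) = mex{0} = 1
G(3) = mex{0} = 1
G(4) = mex{1} = 0
G(5) = mex{1,0} = 2
G(6) = mex{0,0} = 1
G(7) = mex{2,1} = 0
G(8) = mex{1,1} = 0
G(9) = mex{0,0} = 1
G(10) = mex{0,2} = 1
G(11) = mex{1,1} = 0
G(12) = mex{1,0} = 2
G_B(12) = 2.
Combined Grundy value = 1 ⊕ 2 = 3.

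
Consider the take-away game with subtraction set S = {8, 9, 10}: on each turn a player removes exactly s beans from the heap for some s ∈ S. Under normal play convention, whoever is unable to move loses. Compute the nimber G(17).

G(0) = 0
G(1) = mex{} = 0
G(2) = mex{} = 0
G(3) = mex{} = 0
G(4) = mex{} = 0
G(5) = mex{} = 0
G(6) = mex{} = 0
G(7) = mex{} = 0
G(8) = mex{0} = 1
G(9) = mex{0,0} = 1
G(10) = mex{0,0,0} = 1
G(11) = mex{0,0,0} = 1
G(12) = mex{0,0,0} = 1
G(13) = mex{0,0,0} = 1
G(14) = mex{0,0,0} = 1
G(15) = mex{0,0,0} = 1
G(16) = mex{1,0,0} = 2
G(17) = mex{1,1,0} = 2

2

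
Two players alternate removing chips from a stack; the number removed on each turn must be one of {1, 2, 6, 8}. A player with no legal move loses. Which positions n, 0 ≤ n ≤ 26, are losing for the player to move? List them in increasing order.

n :  0  1  2  3  4  5  6  7  8  9 10 11 12 13 14 15 16 17 18 19 20 21 22 23 24 25 26
G :  0  1  2  0  1  2  3  0  1  2  0  1  2  3  0  1  2  0  1  2  3  0  1  2  0  1  2
P-positions are exactly the n with G(n) = 0.

0, 3, 7, 10, 14, 17, 21, 24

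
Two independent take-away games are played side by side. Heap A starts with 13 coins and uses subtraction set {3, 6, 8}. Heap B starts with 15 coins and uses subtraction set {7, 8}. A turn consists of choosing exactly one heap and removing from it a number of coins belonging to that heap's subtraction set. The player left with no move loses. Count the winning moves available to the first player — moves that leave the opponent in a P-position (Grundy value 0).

Heap A, S = {3, 6, 8}:
G(0) = 0
G(1) = mex{} = 0
G(2) = mex{} = 0
G(3) = mex{0} = 1
G(4) = mex{0} = 1
G(5) = mex{0} = 1
G(6) = mex{1,0} = 2
G(7) = mex{1,0} = 2
G(8) = mex{1,0,0} = 2
G(9) = mex{2,1,0} = 3
G(10) = mex{2,1,0} = 3
G(11) = mex{2,1,1} = 0
G(12) = mex{3,2,1} = 0
G(13) = mex{3,2,1} = 0
G_A(13) = 0.
Heap B, S = {7, 8}:
G(0) = 0
G(1) = mex{} = 0
G(2) = mex{} = 0
G(3) = mex{} = 0
G(4) = mex{} = 0
G(5) = mex{} = 0
G(6) = mex{} = 0
G(7) = mex{0} = 1
G(8) = mex{0,0} = 1
G(9) = mex{0,0} = 1
G(10) = mex{0,0} = 1
G(11) = mex{0,0} = 1
G(12) = mex{0,0} = 1
G(13) = mex{0,0} = 1
G(14) = mex{1,0} = 2
G(15) = mex{1,1} = 0
G_B(15) = 0.
Combined Grundy value = 0 ⊕ 0 = 0.
A winning move leaves total XOR = 0, i.e. changes one component's Grundy value g to g ⊕ X where X is the current total.
Heap A: target g' = 0⊕0 = 0, but every legal move changes the Grundy value (mex property), so 0 moves.
Heap B: target g' = 0⊕0 = 0, but every legal move changes the Grundy value (mex property), so 0 moves.

0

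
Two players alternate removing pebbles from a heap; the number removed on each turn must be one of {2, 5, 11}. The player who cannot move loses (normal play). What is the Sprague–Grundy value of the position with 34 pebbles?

n :  0  1  2  3  4  5  6  7  8  9 10 11 12 13 14 15 16 17 18 19 20 21 22 23 24 25 26 27 28 29 30 31 32 33 34
G :  0  0  1  1  0  2  1  0  0  1  1  2  2  3  0  2  1  0  2  1  0  0  1  1  0  2  1  0  2  1  0  2  1  0  0

0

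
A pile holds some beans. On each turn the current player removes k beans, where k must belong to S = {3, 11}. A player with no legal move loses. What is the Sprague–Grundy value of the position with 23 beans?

1

G(0) = 0
G(1) = mex{} = 0
G(2) = mex{} = 0
G(3) = mex{0} = 1
G(4) = mex{0} = 1
G(5) = mex{0} = 1
G(6) = mex{1} = 0
G(7) = mex{1} = 0
G(8) = mex{1} = 0
G(9) = mex{0} = 1
G(10) = mex{0} = 1
G(11) = mex{0,0} = 1
G(12) = mex{1,0} = 2
G(13) = mex{1,0} = 2
G(14) = mex{1,1} = 0
G(15) = mex{2,1} = 0
G(16) = mex{2,1} = 0
G(17) = mex{0,0} = 1
G(18) = mex{0,0} = 1
G(19) = mex{0,0} = 1
G(20) = mex{1,1} = 0
G(21) = mex{1,1} = 0
G(22) = mex{1,1} = 0
G(23) = mex{0,2} = 1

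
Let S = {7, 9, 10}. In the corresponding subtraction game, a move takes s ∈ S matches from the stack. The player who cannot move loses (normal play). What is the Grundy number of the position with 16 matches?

2

n :  0  1  2  3  4  5  6  7  8  9 10 11 12 13 14 15 16
G :  0  0  0  0  0  0  0  1  1  1  1  1  1  1  2  2  2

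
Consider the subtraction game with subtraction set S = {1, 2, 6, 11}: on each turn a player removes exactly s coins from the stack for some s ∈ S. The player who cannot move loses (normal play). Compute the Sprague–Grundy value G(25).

G(0) = 0
G(1) = mex{0} = 1
G(2) = mex{1,0} = 2
G(3) = mex{2,1} = 0
G(4) = mex{0,2} = 1
G(5) = mex{1,0} = 2
G(6) = mex{2,1,0} = 3
G(7) = mex{3,2,1} = 0
G(8) = mex{0,3,2} = 1
G(9) = mex{1,0,0} = 2
G(10) = mex{2,1,1} = 0
G(11) = mex{0,2,2,0} = 1
G(12) = mex{1,0,3,1} = 2
G(13) = mex{2,1,0,2} = 3
G(14) = mex{3,2,1,0} = 4
G(15) = mex{4,3,2,1} = 0
G(16) = mex{0,4,0,2} = 1
G(17) = mex{1,0,1,3} = 2
G(18) = mex{2,1,2,0} = 3
G(19) = mex{3,2,3,1} = 0
G(20) = mex{0,3,4,2} = 1
G(21) = mex{1,0,0,0} = 2
G(22) = mex{2,1,1,1} = 0
G(23) = mex{0,2,2,2} = 1
G(24) = mex{1,0,3,3} = 2
G(25) = mex{2,1,0,4} = 3

3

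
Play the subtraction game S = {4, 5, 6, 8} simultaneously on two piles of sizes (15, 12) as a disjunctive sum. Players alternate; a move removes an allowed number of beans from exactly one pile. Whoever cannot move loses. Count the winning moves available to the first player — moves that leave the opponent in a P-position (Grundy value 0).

All piles use S = {4, 5, 6, 8}:
G(0) = 0
G(1) = mex{} = 0
G(2) = mex{} = 0
G(3) = mex{} = 0
G(4) = mex{0} = 1
G(5) = mex{0,0} = 1
G(6) = mex{0,0,0} = 1
G(7) = mex{0,0,0} = 1
G(8) = mex{1,0,0,0} = 2
G(9) = mex{1,1,0,0} = 2
G(10) = mex{1,1,1,0} = 2
G(11) = mex{1,1,1,0} = 2
G(12) = mex{2,1,1,1} = 0
G(13) = mex{2,2,1,1} = 0
G(14) = mex{2,2,2,1} = 0
G(15) = mex{2,2,2,1} = 0
Pile A: G(15) = 0.
Pile B: G(12) = 0.
Combined Grundy value = 0 ⊕ 0 = 0.
A winning move leaves total XOR = 0, i.e. changes one component's Grundy value g to g ⊕ X where X is the current total.
Pile A: target g' = 0⊕0 = 0, but every legal move changes the Grundy value (mex property), so 0 moves.
Pile B: target g' = 0⊕0 = 0, but every legal move changes the Grundy value (mex property), so 0 moves.

0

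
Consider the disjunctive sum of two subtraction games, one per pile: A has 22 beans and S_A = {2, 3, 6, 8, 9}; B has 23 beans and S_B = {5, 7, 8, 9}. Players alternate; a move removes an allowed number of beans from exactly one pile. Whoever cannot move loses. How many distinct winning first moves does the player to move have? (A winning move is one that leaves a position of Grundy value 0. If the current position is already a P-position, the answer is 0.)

2

Pile A, S = {2, 3, 6, 8, 9}:
n :  0  1  2  3  4  5  6  7  8  9 10 11 12 13 14 15 16 17 18 19 20 21 22
G :  0  0  1  1  2  0  3  1  2  2  3  3  0  4  1  5  0  0  1  1  2  2  3
G_A(22) = 3.
Pile B, S = {5, 7, 8, 9}:
G(0) = 0
G(1) = mex{} = 0
G(2) = mex{} = 0
G(3) = mex{} = 0
G(4) = mex{} = 0
G(5) = mex{0} = 1
G(6) = mex{0} = 1
G(7) = mex{0,0} = 1
G(8) = mex{0,0,0} = 1
G(9) = mex{0,0,0,0} = 1
G(10) = mex{1,0,0,0} = 2
G(11) = mex{1,0,0,0} = 2
G(12) = mex{1,1,0,0} = 2
G(13) = mex{1,1,1,0} = 2
G(14) = mex{1,1,1,1} = 0
G(15) = mex{2,1,1,1} = 0
G(16) = mex{2,1,1,1} = 0
G(17) = mex{2,2,1,1} = 0
G(18) = mex{2,2,2,1} = 0
G(19) = mex{0,2,2,2} = 1
G(20) = mex{0,2,2,2} = 1
G(21) = mex{0,0,2,2} = 1
G(22) = mex{0,0,0,2} = 1
G(23) = mex{0,0,0,0} = 1
G_B(23) = 1.
Combined Grundy value = 3 ⊕ 1 = 2.
A winning move leaves total XOR = 0, i.e. changes one component's Grundy value g to g ⊕ X where X is the current total.
Pile A: need g' = 3⊕2 = 1. Options: 22−2→G=2, 22−3→G=1, 22−6→G=0, 22−8→G=1, 22−9→G=4. Hits: 2.
Pile B: need g' = 1⊕2 = 3. Options: 23−5→G=0, 23−7→G=0, 23−8→G=0, 23−9→G=0. Hits: 0.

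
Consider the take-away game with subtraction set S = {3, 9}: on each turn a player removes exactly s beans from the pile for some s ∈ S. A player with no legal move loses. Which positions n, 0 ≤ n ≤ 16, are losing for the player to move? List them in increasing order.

0, 1, 2, 6, 7, 8, 12, 13, 14

G(0) = 0
G(1) = mex{} = 0
G(2) = mex{} = 0
G(3) = mex{0} = 1
G(4) = mex{0} = 1
G(5) = mex{0} = 1
G(6) = mex{1} = 0
G(7) = mex{1} = 0
G(8) = mex{1} = 0
G(9) = mex{0,0} = 1
G(10) = mex{0,0} = 1
G(11) = mex{0,0} = 1
G(12) = mex{1,1} = 0
G(13) = mex{1,1} = 0
G(14) = mex{1,1} = 0
G(15) = mex{0,0} = 1
G(16) = mex{0,0} = 1
P-positions are exactly the n with G(n) = 0.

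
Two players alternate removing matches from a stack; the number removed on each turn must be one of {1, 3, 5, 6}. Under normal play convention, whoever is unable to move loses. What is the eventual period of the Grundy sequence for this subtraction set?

11

G(0) = 0
G(1) = mex{0} = 1
G(2) = mex{1} = 0
G(3) = mex{0,0} = 1
G(4) = mex{1,1} = 0
G(5) = mex{0,0,0} = 1
G(6) = mex{1,1,1,0} = 2
G(7) = mex{2,0,0,1} = 3
G(8) = mex{3,1,1,0} = 2
G(9) = mex{2,2,0,1} = 3
G(10) = mex{3,3,1,0} = 2
G(11) = mex{2,2,2,1} = 0
G(12) = mex{0,3,3,2} = 1
G(13) = mex{1,2,2,3} = 0
G(14) = mex{0,0,3,2} = 1
G(15) = mex{1,1,2,3} = 0
G(16) = mex{0,0,0,2} = 1
G(17) = mex{1,1,1,0} = 2
G(18) = mex{2,0,0,1} = 3
G(19) = mex{3,1,1,0} = 2
G(20) = mex{2,2,0,1} = 3
G(21) = mex{3,3,1,0} = 2
G(22) = mex{2,2,2,1} = 0
G(23) = mex{0,3,3,2} = 1
G(n+11) = G(n) holds for n = 0,…,5 (a full window of length max(S) = 6), so the sequence is purely periodic with period 11.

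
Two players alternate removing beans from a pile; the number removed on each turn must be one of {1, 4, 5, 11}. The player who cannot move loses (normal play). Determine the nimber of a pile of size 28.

G(0) = 0
G(1) = mex{0} = 1
G(2) = mex{1} = 0
G(3) = mex{0} = 1
G(4) = mex{1,0} = 2
G(5) = mex{2,1,0} = 3
G(6) = mex{3,0,1} = 2
G(7) = mex{2,1,0} = 3
G(8) = mex{3,2,1} = 0
G(9) = mex{0,3,2} = 1
G(10) = mex{1,2,3} = 0
G(11) = mex{0,3,2,0} = 1
G(12) = mex{1,0,3,1} = 2
G(13) = mex{2,1,0,0} = 3
G(14) = mex{3,0,1,1} = 2
G(15) = mex{2,1,0,2} = 3
G(16) = mex{3,2,1,3} = 0
G(17) = mex{0,3,2,2} = 1
G(18) = mex{1,2,3,3} = 0
G(19) = mex{0,3,2,0} = 1
G(20) = mex{1,0,3,1} = 2
G(21) = mex{2,1,0,0} = 3
G(22) = mex{3,0,1,1} = 2
G(23) = mex{2,1,0,2} = 3
G(24) = mex{3,2,1,3} = 0
G(25) = mex{0,3,2,2} = 1
G(26) = mex{1,2,3,3} = 0
G(27) = mex{0,3,2,0} = 1
G(28) = mex{1,0,3,1} = 2

2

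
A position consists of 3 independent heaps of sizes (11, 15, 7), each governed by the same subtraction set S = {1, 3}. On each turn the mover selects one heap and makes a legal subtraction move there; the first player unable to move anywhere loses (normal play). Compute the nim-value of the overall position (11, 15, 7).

1

All heaps use S = {1, 3}:
G(0) = 0
G(1) = mex{0} = 1
G(2) = mex{1} = 0
G(3) = mex{0,0} = 1
G(4) = mex{1,1} = 0
G(5) = mex{0,0} = 1
G(6) = mex{1,1} = 0
G(7) = mex{0,0} = 1
G(8) = mex{1,1} = 0
G(9) = mex{0,0} = 1
G(10) = mex{1,1} = 0
G(11) = mex{0,0} = 1
G(12) = mex{1,1} = 0
G(13) = mex{0,0} = 1
G(14) = mex{1,1} = 0
G(15) = mex{0,0} = 1
Heap A: G(11) = 1.
Heap B: G(15) = 1.
Heap C: G(7) = 1.
Combined Grundy value = 1 ⊕ 1 ⊕ 1 = 1.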